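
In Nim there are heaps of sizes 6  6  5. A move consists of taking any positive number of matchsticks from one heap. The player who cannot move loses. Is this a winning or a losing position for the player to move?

Winning position

Compute the nim-sum pairwise:
6 XOR 6 = 0
0 XOR 5 = 5
The nim-sum is 5 ≠ 0, so this is an N-position: the player to move can win.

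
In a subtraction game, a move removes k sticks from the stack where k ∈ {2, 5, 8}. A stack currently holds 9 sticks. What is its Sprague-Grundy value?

1

Compute g(0), g(1), … for moves {2, 5, 8}:
g(0) = mex{} = 0
g(1) = mex{} = 0
g(2) = mex{0} = 1
g(3) = mex{0} = 1
g(4) = mex{1} = 0
g(5) = mex{0,1} = 2
g(6) = mex{0} = 1
g(7) = mex{1,2} = 0
g(8) = mex{0,1} = 2
g(9) = mex{0} = 1
So g(9) = 1.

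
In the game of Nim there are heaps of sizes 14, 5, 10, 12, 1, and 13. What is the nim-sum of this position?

1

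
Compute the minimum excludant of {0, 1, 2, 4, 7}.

The values 0, 1, 2 are all present; 3 is the first non-negative integer missing from the set.

3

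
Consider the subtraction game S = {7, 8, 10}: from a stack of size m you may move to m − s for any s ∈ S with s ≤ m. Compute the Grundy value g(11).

1

Grundy values for subtraction set {7, 8, 10}:
g(0) = mex{} = 0
g(1) = mex{} = 0
g(2) = mex{} = 0
g(3) = mex{} = 0
g(4) = mex{} = 0
g(5) = mex{} = 0
g(6) = mex{} = 0
g(7) = mex{0} = 1
g(8) = mex{0} = 1
g(9) = mex{0} = 1
g(10) = mex{0} = 1
g(11) = mex{0} = 1
So g(11) = 1.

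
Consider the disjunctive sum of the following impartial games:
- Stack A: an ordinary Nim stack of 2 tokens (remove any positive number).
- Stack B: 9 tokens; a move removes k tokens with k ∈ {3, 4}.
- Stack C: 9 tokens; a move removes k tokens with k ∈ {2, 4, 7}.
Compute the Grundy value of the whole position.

2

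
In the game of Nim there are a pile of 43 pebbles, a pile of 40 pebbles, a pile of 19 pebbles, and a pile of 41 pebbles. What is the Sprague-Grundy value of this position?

57

Nim-sum: 43 ⊕ 40 ⊕ 19 ⊕ 41 = 57.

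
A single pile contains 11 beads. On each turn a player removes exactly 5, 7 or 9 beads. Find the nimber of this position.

2

Grundy values for subtraction set {5, 7, 9}:
k:     0  1  2  3  4  5  6  7  8  9 10 11
g(k):  0  0  0  0  0  1  1  1  1  1  2  2
So g(11) = 2.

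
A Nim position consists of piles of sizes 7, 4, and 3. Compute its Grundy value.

0

Bitwise XOR of the heap sizes:
  111  (7)
  100  (4)
  011  (3)
  ---
  000  (0)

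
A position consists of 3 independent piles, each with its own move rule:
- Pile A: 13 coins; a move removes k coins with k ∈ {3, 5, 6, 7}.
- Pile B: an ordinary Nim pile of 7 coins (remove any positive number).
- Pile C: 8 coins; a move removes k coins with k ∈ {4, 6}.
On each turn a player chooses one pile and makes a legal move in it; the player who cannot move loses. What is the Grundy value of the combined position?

For pile A, compute g(0), g(1), … with moves {3, 5, 6, 7}:
k:     0  1  2  3  4  5  6  7  8  9 10 11 12 13
g(k):  0  0  0  1  1  1  2  2  2  3  0  0  0  1
So g(13) = 1.
Pile B is a plain Nim pile of size 7, so its Grundy value is 7.
Build the Grundy sequence for pile C with g(k) = mex{g(k−s) : s ∈ {4, 6}, s ≤ k}:
g(0) = mex{} = 0
g(1) = mex{} = 0
g(2) = mex{} = 0
g(3) = mex{} = 0
g(4) = mex{0} = 1
g(5) = mex{0} = 1
g(6) = mex{0} = 1
g(7) = mex{0} = 1
g(8) = mex{0,1} = 2
So g(8) = 2.
The value of a disjunctive sum is the nim-sum of the parts.
Combined value = 1 ⊕ 7 ⊕ 2 = 4.

4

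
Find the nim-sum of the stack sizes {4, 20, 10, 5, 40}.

Nim-sum: 4 ⊕ 20 ⊕ 10 ⊕ 5 ⊕ 40 = 55.

55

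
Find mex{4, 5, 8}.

0 is not in the set, so the mex is 0.

0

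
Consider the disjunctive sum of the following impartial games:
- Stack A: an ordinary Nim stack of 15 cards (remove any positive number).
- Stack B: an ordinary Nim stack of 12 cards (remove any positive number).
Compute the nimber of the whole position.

Stack A is a plain Nim stack of size 15, so its Grundy value is 15.
Stack B is a plain Nim stack of size 12, so its Grundy value is 12.
By the Sprague-Grundy theorem, the Grundy value of a sum of independent games is the XOR of the component values.
Combined value = 15 ⊕ 12 = 3.

3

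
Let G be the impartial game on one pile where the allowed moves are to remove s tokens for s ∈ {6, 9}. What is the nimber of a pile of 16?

Compute g(0), g(1), … for moves {6, 9}:
k:     0  1  2  3  4  5  6  7  8  9 10 11 12 13 14 15 16
g(k):  0  0  0  0  0  0  1  1  1  1  1  1  2  2  2  0  0
So g(16) = 0.

0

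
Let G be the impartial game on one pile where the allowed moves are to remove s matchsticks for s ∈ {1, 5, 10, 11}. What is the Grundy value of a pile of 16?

2

Grundy values for subtraction set {1, 5, 10, 11}:
k:     0  1  2  3  4  5  6  7  8  9 10 11 12 13 14 15 16
g(k):  0  1  0  1  0  1  0  1  0  1  2  3  2  3  2  3  2
So g(16) = 2.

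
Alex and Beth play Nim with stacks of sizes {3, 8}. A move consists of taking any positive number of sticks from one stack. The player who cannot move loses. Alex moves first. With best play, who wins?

Bitwise XOR of the heap sizes:
  0011  (3)
  1000  (8)
  ----
  1011  (11)
The nim-sum is 11 ≠ 0, so this is an N-position: the player to move can win; Alex has a winning move.

Alex wins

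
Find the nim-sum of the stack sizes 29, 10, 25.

14

Bitwise XOR of the heap sizes:
  11101  (29)
  01010  (10)
  11001  (25)
  -----
  01110  (14)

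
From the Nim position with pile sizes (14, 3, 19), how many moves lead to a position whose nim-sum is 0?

Compute the nim-sum pairwise:
14 ^ 3 = 13
13 ^ 19 = 30
The overall nim-sum is X = 30. A pile of size p has a winning move iff p XOR X < p (reduce it to p XOR X).
  14: 14 XOR 30 = 16 ≥ 14 — no move.
  3: 3 XOR 30 = 29 ≥ 3 — no move.
  19: 19 XOR 30 = 13 < 19 — winning move (to 13).
That gives 1 winning move.

1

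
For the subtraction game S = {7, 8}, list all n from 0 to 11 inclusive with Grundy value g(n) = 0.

0, 1, 2, 3, 4, 5, 6

Grundy values for subtraction set {7, 8}:
k:     0  1  2  3  4  5  6  7  8  9 10 11
g(k):  0  0  0  0  0  0  0  1  1  1  1  1
The P-positions (g = 0) in 0..11 are 0, 1, 2, 3, 4, 5, 6.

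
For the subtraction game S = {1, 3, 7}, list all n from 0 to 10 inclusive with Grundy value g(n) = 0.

Grundy values for subtraction set {1, 3, 7}:
k:     0  1  2  3  4  5  6  7  8  9 10
g(k):  0  1  0  1  0  1  0  1  0  1  0
The P-positions (g = 0) in 0..10 are 0, 2, 4, 6, 8, 10.

0, 2, 4, 6, 8, 10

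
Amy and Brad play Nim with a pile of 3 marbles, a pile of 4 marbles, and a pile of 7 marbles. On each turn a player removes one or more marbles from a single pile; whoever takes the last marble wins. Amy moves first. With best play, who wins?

Brad wins

Write each in binary and XOR column by column:
  011  (3)
  100  (4)
  111  (7)
  ---
  000  (0)
The nim-sum is 0, so this is a P-position: the player to move is in a losing position under optimal play; Amy is about to move from it and so loses — Brad wins.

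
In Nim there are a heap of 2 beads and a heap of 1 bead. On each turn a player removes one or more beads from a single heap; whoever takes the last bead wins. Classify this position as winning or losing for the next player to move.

Winning position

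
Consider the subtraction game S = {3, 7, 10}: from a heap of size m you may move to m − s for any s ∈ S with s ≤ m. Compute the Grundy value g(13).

2

Build the Grundy sequence with g(k) = mex{g(k−s) : s ∈ {3, 7, 10}, s ≤ k}:
g(0) = mex{} = 0
g(1) = mex{} = 0
g(2) = mex{} = 0
g(3) = mex{0} = 1
g(4) = mex{0} = 1
g(5) = mex{0} = 1
g(6) = mex{1} = 0
g(7) = mex{0,1} = 2
g(8) = mex{0,1} = 2
g(9) = mex{0} = 1
g(10) = mex{0,1,2} = 3
g(11) = mex{0,1,2} = 3
g(12) = mex{0,1} = 2
g(13) = mex{0,1,3} = 2
So g(13) = 2.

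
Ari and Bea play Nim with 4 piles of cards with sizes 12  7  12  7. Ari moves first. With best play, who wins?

Write each in binary and XOR column by column:
  1100  (12)
  0111  (7)
  1100  (12)
  0111  (7)
  ----
  0000  (0)
The nim-sum is 0, so this is a P-position: the player to move is in a losing position under optimal play; Ari is about to move from it and so loses — Bea wins.

Bea wins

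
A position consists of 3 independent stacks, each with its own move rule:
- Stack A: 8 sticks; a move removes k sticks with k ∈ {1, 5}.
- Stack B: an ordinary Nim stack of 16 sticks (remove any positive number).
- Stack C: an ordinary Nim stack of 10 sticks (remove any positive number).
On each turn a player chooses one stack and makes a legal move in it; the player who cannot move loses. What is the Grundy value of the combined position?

26

Grundy values for stack A (subtraction set {1, 5}):
g(0) = mex{} = 0
g(1) = mex{0} = 1
g(2) = mex{1} = 0
g(3) = mex{0} = 1
g(4) = mex{1} = 0
g(5) = mex{0} = 1
g(6) = mex{1} = 0
g(7) = mex{0} = 1
g(8) = mex{1} = 0
So g(8) = 0.
Stack B is a plain Nim stack of size 16, so its Grundy value is 16.
Stack C is a plain Nim stack of size 10, so its Grundy value is 10.
By the Sprague-Grundy theorem, the Grundy value of a sum of independent games is the XOR of the component values.
Combined value = 0 XOR 16 XOR 10 = 26.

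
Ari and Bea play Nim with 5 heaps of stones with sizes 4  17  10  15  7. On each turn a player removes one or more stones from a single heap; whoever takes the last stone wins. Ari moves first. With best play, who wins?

Ari wins

Bitwise XOR of the heap sizes:
  00100  (4)
  10001  (17)
  01010  (10)
  01111  (15)
  00111  (7)
  -----
  10111  (23)
The nim-sum is 23 ≠ 0, so this is an N-position: the player to move can win; Ari has a winning move.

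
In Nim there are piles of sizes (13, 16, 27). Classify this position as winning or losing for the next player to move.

Winning position

Nim-sum: 13 XOR 16 XOR 27 = 6.
The nim-sum is 6 ≠ 0, so this is an N-position: the player to move can win.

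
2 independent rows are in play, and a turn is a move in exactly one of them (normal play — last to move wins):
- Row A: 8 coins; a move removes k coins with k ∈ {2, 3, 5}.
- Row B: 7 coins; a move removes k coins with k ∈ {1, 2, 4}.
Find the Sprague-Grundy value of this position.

1

Build the Grundy sequence for row A with g(k) = mex{g(k−s) : s ∈ {2, 3, 5}, s ≤ k}:
k:     0  1  2  3  4  5  6  7  8
g(k):  0  0  1  1  2  2  3  0  0
So g(8) = 0.
Build the Grundy sequence for row B with g(k) = mex{g(k−s) : s ∈ {1, 2, 4}, s ≤ k}:
g(0) = mex{} = 0
g(1) = mex{0} = 1
g(2) = mex{0,1} = 2
g(3) = mex{1,2} = 0
g(4) = mex{0,2} = 1
g(5) = mex{0,1} = 2
g(6) = mex{1,2} = 0
g(7) = mex{0,2} = 1
So g(7) = 1.
By the Sprague-Grundy theorem, the Grundy value of a sum of independent games is the XOR of the component values.
Combined value = 0 ⊕ 1 = 1.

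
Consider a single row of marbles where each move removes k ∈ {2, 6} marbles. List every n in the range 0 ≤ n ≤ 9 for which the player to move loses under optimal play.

Grundy values for subtraction set {2, 6}:
k:     0  1  2  3  4  5  6  7  8  9
g(k):  0  0  1  1  0  0  1  1  0  0
The P-positions (g = 0) in 0..9 are 0, 1, 4, 5, 8, 9.

0, 1, 4, 5, 8, 9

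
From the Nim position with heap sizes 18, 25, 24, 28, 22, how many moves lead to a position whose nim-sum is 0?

5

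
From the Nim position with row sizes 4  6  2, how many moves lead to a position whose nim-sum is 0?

0

Compute the nim-sum pairwise:
4 ^ 6 = 2
2 ^ 2 = 0
The nim-sum is already 0, so every move leaves a nonzero nim-sum — there are no winning moves.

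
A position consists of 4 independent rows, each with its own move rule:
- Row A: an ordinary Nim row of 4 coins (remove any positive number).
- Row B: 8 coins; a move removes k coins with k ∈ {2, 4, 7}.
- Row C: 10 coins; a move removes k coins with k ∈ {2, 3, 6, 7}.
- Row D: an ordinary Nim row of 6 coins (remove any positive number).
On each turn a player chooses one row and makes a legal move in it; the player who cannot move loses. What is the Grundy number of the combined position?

Row A is a plain Nim row of size 4, so its Grundy value is 4.
Grundy values for row B (subtraction set {2, 4, 7}):
k:     0  1  2  3  4  5  6  7  8
g(k):  0  0  1  1  2  2  0  3  1
So g(8) = 1.
Grundy values for row C (subtraction set {2, 3, 6, 7}):
g(0) = mex{} = 0
g(1) = mex{} = 0
g(2) = mex{0} = 1
g(3) = mex{0} = 1
g(4) = mex{0,1} = 2
g(5) = mex{1} = 0
g(6) = mex{0,1,2} = 3
g(7) = mex{0,2} = 1
g(8) = mex{0,1,3} = 2
g(9) = mex{1,3} = 0
g(10) = mex{1,2} = 0
So g(10) = 0.
Row D is a plain Nim row of size 6, so its Grundy value is 6.
The value of a disjunctive sum is the nim-sum of the parts.
Combined value = 4 XOR 1 XOR 0 XOR 6 = 3.

3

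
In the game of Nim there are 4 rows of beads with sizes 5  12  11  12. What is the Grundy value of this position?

14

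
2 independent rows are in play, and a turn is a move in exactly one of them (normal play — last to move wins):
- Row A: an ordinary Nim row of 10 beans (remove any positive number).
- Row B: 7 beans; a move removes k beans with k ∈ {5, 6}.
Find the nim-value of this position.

11

Row A is a plain Nim row of size 10, so its Grundy value is 10.
Build the Grundy sequence for row B with g(k) = mex{g(k−s) : s ∈ {5, 6}, s ≤ k}:
g(0) = mex{} = 0
g(1) = mex{} = 0
g(2) = mex{} = 0
g(3) = mex{} = 0
g(4) = mex{} = 0
g(5) = mex{0} = 1
g(6) = mex{0} = 1
g(7) = mex{0} = 1
So g(7) = 1.
By the Sprague-Grundy theorem, the Grundy value of a sum of independent games is the XOR of the component values.
Combined value = 10 XOR 1 = 11.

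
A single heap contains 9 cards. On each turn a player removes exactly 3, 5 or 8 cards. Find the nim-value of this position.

3

Grundy values for subtraction set {3, 5, 8}:
g(0) = mex{} = 0
g(1) = mex{} = 0
g(2) = mex{} = 0
g(3) = mex{0} = 1
g(4) = mex{0} = 1
g(5) = mex{0} = 1
g(6) = mex{0,1} = 2
g(7) = mex{0,1} = 2
g(8) = mex{0,1} = 2
g(9) = mex{0,1,2} = 3
So g(9) = 3.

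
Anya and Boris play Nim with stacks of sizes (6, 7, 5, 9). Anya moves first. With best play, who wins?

Anya wins

In binary:
  0110  (6)
  0111  (7)
  0101  (5)
  1001  (9)
  ----
  1101  (13)
The nim-sum is 13 ≠ 0, so this is an N-position: the player to move can win; Anya has a winning move.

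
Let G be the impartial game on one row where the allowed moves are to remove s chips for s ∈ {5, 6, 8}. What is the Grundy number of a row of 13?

Grundy values for subtraction set {5, 6, 8}:
g(0) = mex{} = 0
g(1) = mex{} = 0
g(2) = mex{} = 0
g(3) = mex{} = 0
g(4) = mex{} = 0
g(5) = mex{0} = 1
g(6) = mex{0} = 1
g(7) = mex{0} = 1
g(8) = mex{0} = 1
g(9) = mex{0} = 1
g(10) = mex{0,1} = 2
g(11) = mex{0,1} = 2
g(12) = mex{0,1} = 2
g(13) = mex{1} = 0
So g(13) = 0.

0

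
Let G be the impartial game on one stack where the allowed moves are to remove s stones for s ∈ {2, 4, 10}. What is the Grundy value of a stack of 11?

2

Build the Grundy sequence with g(k) = mex{g(k−s) : s ∈ {2, 4, 10}, s ≤ k}:
k:     0  1  2  3  4  5  6  7  8  9 10 11
g(k):  0  0  1  1  2  2  0  0  1  1  2  2
So g(11) = 2.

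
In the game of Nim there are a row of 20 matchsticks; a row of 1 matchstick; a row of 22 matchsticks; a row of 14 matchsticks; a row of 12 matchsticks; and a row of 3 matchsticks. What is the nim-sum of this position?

2

Compute the nim-sum pairwise:
20 ⊕ 1 = 21
21 ⊕ 22 = 3
3 ⊕ 14 = 13
13 ⊕ 12 = 1
1 ⊕ 3 = 2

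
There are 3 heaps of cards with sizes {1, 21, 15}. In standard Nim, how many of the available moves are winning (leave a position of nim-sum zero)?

1

Write each in binary and XOR column by column:
  00001  (1)
  10101  (21)
  01111  (15)
  -----
  11011  (27)
The overall nim-sum is X = 27. A heap of size p has a winning move iff p XOR X < p (reduce it to p XOR X).
  1: 1 XOR 27 = 26 ≥ 1 — no move.
  21: 21 XOR 27 = 14 < 21 — winning move (to 14).
  15: 15 XOR 27 = 20 ≥ 15 — no move.
That gives 1 winning move.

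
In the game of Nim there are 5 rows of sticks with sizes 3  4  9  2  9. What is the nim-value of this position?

Nim-sum: 3 ⊕ 4 ⊕ 9 ⊕ 2 ⊕ 9 = 5.

5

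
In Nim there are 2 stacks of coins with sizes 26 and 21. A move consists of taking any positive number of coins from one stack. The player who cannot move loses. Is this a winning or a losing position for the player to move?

Nim-sum: 26 ⊕ 21 = 15.
The nim-sum is 15 ≠ 0, so this is an N-position: the player to move can win.

Winning position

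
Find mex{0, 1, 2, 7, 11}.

3

The values 0, 1, 2 are all present; 3 is the first non-negative integer missing from the set.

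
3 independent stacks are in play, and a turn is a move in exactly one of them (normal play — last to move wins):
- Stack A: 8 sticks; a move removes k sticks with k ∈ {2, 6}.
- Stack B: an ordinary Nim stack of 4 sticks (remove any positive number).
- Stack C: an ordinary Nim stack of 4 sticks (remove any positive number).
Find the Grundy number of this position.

0

Grundy values for stack A (subtraction set {2, 6}):
k:     0  1  2  3  4  5  6  7  8
g(k):  0  0  1  1  0  0  1  1  0
So g(8) = 0.
Stack B is a plain Nim stack of size 4, so its Grundy value is 4.
Stack C is a plain Nim stack of size 4, so its Grundy value is 4.
The value of a disjunctive sum is the nim-sum of the parts.
Combined value = 0 ⊕ 4 ⊕ 4 = 0.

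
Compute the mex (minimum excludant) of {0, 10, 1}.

2

The values 0, 1 are all present; 2 is the first non-negative integer missing from the set.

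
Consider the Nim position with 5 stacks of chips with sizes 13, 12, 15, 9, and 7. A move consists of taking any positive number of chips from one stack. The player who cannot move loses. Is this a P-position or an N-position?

P-position

Compute the nim-sum pairwise:
13 ⊕ 12 = 1
1 ⊕ 15 = 14
14 ⊕ 9 = 7
7 ⊕ 7 = 0
The nim-sum is 0, so this is a P-position: the player to move is in a losing position under optimal play.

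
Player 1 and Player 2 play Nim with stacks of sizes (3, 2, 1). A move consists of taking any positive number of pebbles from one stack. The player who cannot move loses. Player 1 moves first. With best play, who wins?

Nim-sum: 3 XOR 2 XOR 1 = 0.
The nim-sum is 0, so this is a P-position: the player to move is in a losing position under optimal play; Player 1 is about to move from it and so loses — Player 2 wins.

Player 2 wins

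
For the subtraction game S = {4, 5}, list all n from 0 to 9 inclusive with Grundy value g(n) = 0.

Build the Grundy sequence with g(k) = mex{g(k−s) : s ∈ {4, 5}, s ≤ k}:
g(0) = mex{} = 0
g(1) = mex{} = 0
g(2) = mex{} = 0
g(3) = mex{} = 0
g(4) = mex{0} = 1
g(5) = mex{0} = 1
g(6) = mex{0} = 1
g(7) = mex{0} = 1
g(8) = mex{0,1} = 2
g(9) = mex{1} = 0
The P-positions (g = 0) in 0..9 are 0, 1, 2, 3, 9.

0, 1, 2, 3, 9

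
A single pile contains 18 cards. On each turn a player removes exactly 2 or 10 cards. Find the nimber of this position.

1

Grundy values for subtraction set {2, 10}:
k:     0  1  2  3  4  5  6  7  8  9 10 11 12 13 14 15 16 17 18
g(k):  0  0  1  1  0  0  1  1  0  0  1  1  0  0  1  1  0  0  1
So g(18) = 1.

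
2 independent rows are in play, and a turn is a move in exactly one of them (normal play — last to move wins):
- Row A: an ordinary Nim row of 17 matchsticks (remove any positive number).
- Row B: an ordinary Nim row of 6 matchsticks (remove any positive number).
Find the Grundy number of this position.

23

Row A is a plain Nim row of size 17, so its Grundy value is 17.
Row B is a plain Nim row of size 6, so its Grundy value is 6.
By the Sprague-Grundy theorem, the Grundy value of a sum of independent games is the XOR of the component values.
Combined value = 17 ⊕ 6 = 23.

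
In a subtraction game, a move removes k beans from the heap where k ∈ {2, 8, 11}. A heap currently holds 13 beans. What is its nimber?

2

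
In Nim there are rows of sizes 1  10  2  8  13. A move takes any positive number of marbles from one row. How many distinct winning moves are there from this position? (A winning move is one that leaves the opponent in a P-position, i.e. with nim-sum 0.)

3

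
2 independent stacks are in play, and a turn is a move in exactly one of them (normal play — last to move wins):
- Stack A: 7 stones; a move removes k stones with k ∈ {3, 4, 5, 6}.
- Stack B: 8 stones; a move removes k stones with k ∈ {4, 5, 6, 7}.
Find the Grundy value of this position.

For stack A, compute g(0), g(1), … with moves {3, 4, 5, 6}:
g(0) = mex{} = 0
g(1) = mex{} = 0
g(2) = mex{} = 0
g(3) = mex{0} = 1
g(4) = mex{0} = 1
g(5) = mex{0} = 1
g(6) = mex{0,1} = 2
g(7) = mex{0,1} = 2
So g(7) = 2.
Build the Grundy sequence for stack B with g(k) = mex{g(k−s) : s ∈ {4, 5, 6, 7}, s ≤ k}:
k:     0  1  2  3  4  5  6  7  8
g(k):  0  0  0  0  1  1  1  1  2
So g(8) = 2.
By the Sprague-Grundy theorem, the Grundy value of a sum of independent games is the XOR of the component values.
Combined value = 2 ⊕ 2 = 0.

0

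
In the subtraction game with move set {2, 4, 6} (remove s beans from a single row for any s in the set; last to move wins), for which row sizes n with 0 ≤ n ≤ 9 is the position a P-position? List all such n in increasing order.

Build the Grundy sequence with g(k) = mex{g(k−s) : s ∈ {2, 4, 6}, s ≤ k}:
k:     0  1  2  3  4  5  6  7  8  9
g(k):  0  0  1  1  2  2  3  3  0  0
The P-positions (g = 0) in 0..9 are 0, 1, 8, 9.

0, 1, 8, 9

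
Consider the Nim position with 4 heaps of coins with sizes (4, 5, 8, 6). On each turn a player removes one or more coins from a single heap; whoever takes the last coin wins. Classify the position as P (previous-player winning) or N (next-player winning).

Write each in binary and XOR column by column:
  0100  (4)
  0101  (5)
  1000  (8)
  0110  (6)
  ----
  1111  (15)
The nim-sum is 15 ≠ 0, so this is an N-position: the player to move can win.

N-position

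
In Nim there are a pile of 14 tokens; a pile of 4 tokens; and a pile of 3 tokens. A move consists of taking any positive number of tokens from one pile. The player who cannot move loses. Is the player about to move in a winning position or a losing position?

Winning position

Nim-sum: 14 ^ 4 ^ 3 = 9.
The nim-sum is 9 ≠ 0, so this is an N-position: the player to move can win.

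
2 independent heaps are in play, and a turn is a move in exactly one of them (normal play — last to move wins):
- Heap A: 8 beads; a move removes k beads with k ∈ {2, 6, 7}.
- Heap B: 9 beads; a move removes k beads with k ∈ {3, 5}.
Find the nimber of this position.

For heap A, compute g(0), g(1), … with moves {2, 6, 7}:
k:     0  1  2  3  4  5  6  7  8
g(k):  0  0  1  1  0  0  1  1  2
So g(8) = 2.
For heap B, compute g(0), g(1), … with moves {3, 5}:
g(0) = mex{} = 0
g(1) = mex{} = 0
g(2) = mex{} = 0
g(3) = mex{0} = 1
g(4) = mex{0} = 1
g(5) = mex{0} = 1
g(6) = mex{0,1} = 2
g(7) = mex{0,1} = 2
g(8) = mex{1} = 0
g(9) = mex{1,2} = 0
So g(9) = 0.
The value of a disjunctive sum is the nim-sum of the parts.
Combined value = 2 ⊕ 0 = 2.

2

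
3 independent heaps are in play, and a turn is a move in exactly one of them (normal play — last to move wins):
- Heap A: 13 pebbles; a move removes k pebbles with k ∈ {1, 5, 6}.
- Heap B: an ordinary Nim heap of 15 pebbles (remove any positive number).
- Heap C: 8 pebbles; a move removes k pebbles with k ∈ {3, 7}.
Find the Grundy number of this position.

13

For heap A, compute g(0), g(1), … with moves {1, 5, 6}:
g(0) = mex{} = 0
g(1) = mex{0} = 1
g(2) = mex{1} = 0
g(3) = mex{0} = 1
g(4) = mex{1} = 0
g(5) = mex{0} = 1
g(6) = mex{0,1} = 2
g(7) = mex{0,1,2} = 3
g(8) = mex{0,1,3} = 2
g(9) = mex{0,1,2} = 3
g(10) = mex{0,1,3} = 2
g(11) = mex{1,2} = 0
g(12) = mex{0,2,3} = 1
g(13) = mex{1,2,3} = 0
So g(13) = 0.
Heap B is a plain Nim heap of size 15, so its Grundy value is 15.
Grundy values for heap C (subtraction set {3, 7}):
k:     0  1  2  3  4  5  6  7  8
g(k):  0  0  0  1  1  1  0  2  2
So g(8) = 2.
By the Sprague-Grundy theorem, the Grundy value of a sum of independent games is the XOR of the component values.
Combined value = 0 XOR 15 XOR 2 = 13.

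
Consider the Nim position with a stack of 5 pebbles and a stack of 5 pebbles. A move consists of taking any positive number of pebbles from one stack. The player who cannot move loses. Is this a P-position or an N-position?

Compute the nim-sum pairwise:
5 ⊕ 5 = 0
The nim-sum is 0, so this is a P-position: the player to move is in a losing position under optimal play.

P-position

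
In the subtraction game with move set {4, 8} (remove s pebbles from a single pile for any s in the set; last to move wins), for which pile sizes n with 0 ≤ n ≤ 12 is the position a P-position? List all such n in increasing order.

Build the Grundy sequence with g(k) = mex{g(k−s) : s ∈ {4, 8}, s ≤ k}:
g(0) = mex{} = 0
g(1) = mex{} = 0
g(2) = mex{} = 0
g(3) = mex{} = 0
g(4) = mex{0} = 1
g(5) = mex{0} = 1
g(6) = mex{0} = 1
g(7) = mex{0} = 1
g(8) = mex{0,1} = 2
g(9) = mex{0,1} = 2
g(10) = mex{0,1} = 2
g(11) = mex{0,1} = 2
g(12) = mex{1,2} = 0
The P-positions (g = 0) in 0..12 are 0, 1, 2, 3, 12.

0, 1, 2, 3, 12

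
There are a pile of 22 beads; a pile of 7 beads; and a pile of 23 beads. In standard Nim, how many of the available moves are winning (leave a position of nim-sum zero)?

Compute the nim-sum pairwise:
22 XOR 7 = 17
17 XOR 23 = 6
The overall nim-sum is X = 6. A pile of size p has a winning move iff p XOR X < p (reduce it to p XOR X).
  22: 22 XOR 6 = 16 < 22 — winning move (to 16).
  7: 7 XOR 6 = 1 < 7 — winning move (to 1).
  23: 23 XOR 6 = 17 < 23 — winning move (to 17).
That gives 3 winning moves.

3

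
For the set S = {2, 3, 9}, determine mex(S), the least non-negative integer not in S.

0

0 is not in the set, so the mex is 0.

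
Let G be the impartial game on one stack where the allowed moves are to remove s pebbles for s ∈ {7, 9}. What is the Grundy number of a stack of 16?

0

Compute g(0), g(1), … for moves {7, 9}:
k:     0  1  2  3  4  5  6  7  8  9 10 11 12 13 14 15 16
g(k):  0  0  0  0  0  0  0  1  1  1  1  1  1  1  2  2  0
So g(16) = 0.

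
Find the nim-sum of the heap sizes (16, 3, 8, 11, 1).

17

Compute the nim-sum pairwise:
16 ^ 3 = 19
19 ^ 8 = 27
27 ^ 11 = 16
16 ^ 1 = 17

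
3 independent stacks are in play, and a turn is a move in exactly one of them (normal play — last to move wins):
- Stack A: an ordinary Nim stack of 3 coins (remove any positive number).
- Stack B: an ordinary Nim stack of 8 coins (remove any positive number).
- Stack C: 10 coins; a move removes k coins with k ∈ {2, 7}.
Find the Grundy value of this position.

11

Stack A is a plain Nim stack of size 3, so its Grundy value is 3.
Stack B is a plain Nim stack of size 8, so its Grundy value is 8.
For stack C, compute g(0), g(1), … with moves {2, 7}:
k:     0  1  2  3  4  5  6  7  8  9 10
g(k):  0  0  1  1  0  0  1  1  2  0  0
So g(10) = 0.
The value of a disjunctive sum is the nim-sum of the parts.
Combined value = 3 XOR 8 XOR 0 = 11.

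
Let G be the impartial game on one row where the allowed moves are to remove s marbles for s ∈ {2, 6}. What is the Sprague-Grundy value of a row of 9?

Build the Grundy sequence with g(k) = mex{g(k−s) : s ∈ {2, 6}, s ≤ k}:
k:     0  1  2  3  4  5  6  7  8  9
g(k):  0  0  1  1  0  0  1  1  0  0
So g(9) = 0.

0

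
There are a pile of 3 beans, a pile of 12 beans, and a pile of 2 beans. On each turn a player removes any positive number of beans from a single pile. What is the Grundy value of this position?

13

Nim-sum: 3 ⊕ 12 ⊕ 2 = 13.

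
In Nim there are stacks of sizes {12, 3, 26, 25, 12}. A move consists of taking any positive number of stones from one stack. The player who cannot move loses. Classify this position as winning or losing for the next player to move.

Losing position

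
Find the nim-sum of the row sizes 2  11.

Nim-sum: 2 ⊕ 11 = 9.

9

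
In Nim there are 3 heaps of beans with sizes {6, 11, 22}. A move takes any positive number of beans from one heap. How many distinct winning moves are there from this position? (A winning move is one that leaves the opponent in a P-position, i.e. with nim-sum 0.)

Compute the nim-sum pairwise:
6 XOR 11 = 13
13 XOR 22 = 27
The overall nim-sum is X = 27. A heap of size p has a winning move iff p XOR X < p (reduce it to p XOR X).
  6: 6 XOR 27 = 29 ≥ 6 — no move.
  11: 11 XOR 27 = 16 ≥ 11 — no move.
  22: 22 XOR 27 = 13 < 22 — winning move (to 13).
That gives 1 winning move.

1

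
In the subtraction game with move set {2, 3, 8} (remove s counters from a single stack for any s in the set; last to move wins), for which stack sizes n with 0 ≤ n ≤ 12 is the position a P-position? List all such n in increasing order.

Compute g(0), g(1), … for moves {2, 3, 8}:
k:     0  1  2  3  4  5  6  7  8  9 10 11 12
g(k):  0  0  1  1  2  0  0  1  1  2  0  0  1
The P-positions (g = 0) in 0..12 are 0, 1, 5, 6, 10, 11.

0, 1, 5, 6, 10, 11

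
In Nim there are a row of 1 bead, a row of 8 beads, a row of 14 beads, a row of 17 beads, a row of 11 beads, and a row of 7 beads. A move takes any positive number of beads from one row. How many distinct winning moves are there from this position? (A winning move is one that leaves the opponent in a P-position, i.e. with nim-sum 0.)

1

Compute the nim-sum pairwise:
1 ⊕ 8 = 9
9 ⊕ 14 = 7
7 ⊕ 17 = 22
22 ⊕ 11 = 29
29 ⊕ 7 = 26
The overall nim-sum is X = 26. A row of size p has a winning move iff p XOR X < p (reduce it to p XOR X).
  1: 1 XOR 26 = 27 ≥ 1 — no move.
  8: 8 XOR 26 = 18 ≥ 8 — no move.
  14: 14 XOR 26 = 20 ≥ 14 — no move.
  17: 17 XOR 26 = 11 < 17 — winning move (to 11).
  11: 11 XOR 26 = 17 ≥ 11 — no move.
  7: 7 XOR 26 = 29 ≥ 7 — no move.
That gives 1 winning move.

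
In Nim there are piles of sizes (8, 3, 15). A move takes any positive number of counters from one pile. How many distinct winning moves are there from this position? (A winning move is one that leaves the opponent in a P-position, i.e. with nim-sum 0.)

Nim-sum: 8 ^ 3 ^ 15 = 4.
The overall nim-sum is X = 4. A pile of size p has a winning move iff p XOR X < p (reduce it to p XOR X).
  8: 8 XOR 4 = 12 ≥ 8 — no move.
  3: 3 XOR 4 = 7 ≥ 3 — no move.
  15: 15 XOR 4 = 11 < 15 — winning move (to 11).
That gives 1 winning move.

1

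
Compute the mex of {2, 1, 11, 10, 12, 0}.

3

The values 0, 1, 2 are all present; 3 is the first non-negative integer missing from the set.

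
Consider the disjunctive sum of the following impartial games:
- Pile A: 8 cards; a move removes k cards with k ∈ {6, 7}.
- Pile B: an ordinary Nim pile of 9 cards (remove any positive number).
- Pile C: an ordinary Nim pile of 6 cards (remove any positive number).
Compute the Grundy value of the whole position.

14

Grundy values for pile A (subtraction set {6, 7}):
k:     0  1  2  3  4  5  6  7  8
g(k):  0  0  0  0  0  0  1  1  1
So g(8) = 1.
Pile B is a plain Nim pile of size 9, so its Grundy value is 9.
Pile C is a plain Nim pile of size 6, so its Grundy value is 6.
The value of a disjunctive sum is the nim-sum of the parts.
Combined value = 1 ⊕ 9 ⊕ 6 = 14.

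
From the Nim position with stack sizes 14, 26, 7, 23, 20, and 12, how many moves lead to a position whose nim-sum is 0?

Compute the nim-sum pairwise:
14 XOR 26 = 20
20 XOR 7 = 19
19 XOR 23 = 4
4 XOR 20 = 16
16 XOR 12 = 28
The overall nim-sum is X = 28. A stack of size p has a winning move iff p XOR X < p (reduce it to p XOR X).
  14: 14 XOR 28 = 18 ≥ 14 — no move.
  26: 26 XOR 28 = 6 < 26 — winning move (to 6).
  7: 7 XOR 28 = 27 ≥ 7 — no move.
  23: 23 XOR 28 = 11 < 23 — winning move (to 11).
  20: 20 XOR 28 = 8 < 20 — winning move (to 8).
  12: 12 XOR 28 = 16 ≥ 12 — no move.
That gives 3 winning moves.

3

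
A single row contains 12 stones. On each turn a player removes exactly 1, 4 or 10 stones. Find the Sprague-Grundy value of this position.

Build the Grundy sequence with g(k) = mex{g(k−s) : s ∈ {1, 4, 10}, s ≤ k}:
k:     0  1  2  3  4  5  6  7  8  9 10 11 12
g(k):  0  1  0  1  2  0  1  0  1  2  3  2  3
So g(12) = 3.

3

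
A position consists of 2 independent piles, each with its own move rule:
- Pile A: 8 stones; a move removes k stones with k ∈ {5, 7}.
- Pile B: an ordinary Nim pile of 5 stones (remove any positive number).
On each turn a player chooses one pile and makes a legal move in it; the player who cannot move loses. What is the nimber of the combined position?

4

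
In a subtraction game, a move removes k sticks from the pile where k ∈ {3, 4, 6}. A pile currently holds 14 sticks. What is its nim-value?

1

Compute g(0), g(1), … for moves {3, 4, 6}:
k:     0  1  2  3  4  5  6  7  8  9 10 11 12 13 14
g(k):  0  0  0  1  1  1  2  2  2  0  0  0  1  1  1
So g(14) = 1.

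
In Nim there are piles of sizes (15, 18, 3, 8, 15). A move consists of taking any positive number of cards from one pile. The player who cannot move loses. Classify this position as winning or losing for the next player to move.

Winning position

Nim-sum: 15 ⊕ 18 ⊕ 3 ⊕ 8 ⊕ 15 = 25.
The nim-sum is 25 ≠ 0, so this is an N-position: the player to move can win.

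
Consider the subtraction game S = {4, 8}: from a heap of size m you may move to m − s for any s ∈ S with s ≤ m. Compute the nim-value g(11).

2

Grundy values for subtraction set {4, 8}:
k:     0  1  2  3  4  5  6  7  8  9 10 11
g(k):  0  0  0  0  1  1  1  1  2  2  2  2
So g(11) = 2.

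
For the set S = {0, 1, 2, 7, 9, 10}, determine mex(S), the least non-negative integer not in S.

The values 0, 1, 2 are all present; 3 is the first non-negative integer missing from the set.

3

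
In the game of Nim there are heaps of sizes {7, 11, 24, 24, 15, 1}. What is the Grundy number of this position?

In binary:
  00111  (7)
  01011  (11)
  11000  (24)
  11000  (24)
  01111  (15)
  00001  (1)
  -----
  00010  (2)

2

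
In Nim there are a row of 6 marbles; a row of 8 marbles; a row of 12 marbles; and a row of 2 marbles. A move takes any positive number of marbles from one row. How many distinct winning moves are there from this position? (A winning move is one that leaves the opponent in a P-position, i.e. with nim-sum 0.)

0

Nim-sum: 6 XOR 8 XOR 12 XOR 2 = 0.
The nim-sum is already 0, so every move leaves a nonzero nim-sum — there are no winning moves.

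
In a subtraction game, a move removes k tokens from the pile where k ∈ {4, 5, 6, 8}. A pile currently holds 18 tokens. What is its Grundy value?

Build the Grundy sequence with g(k) = mex{g(k−s) : s ∈ {4, 5, 6, 8}, s ≤ k}:
k:     0  1  2  3  4  5  6  7  8  9 10 11 12 13 14 15 16 17 18
g(k):  0  0  0  0  1  1  1  1  2  2  2  2  0  0  0  0  1  1  1
So g(18) = 1.

1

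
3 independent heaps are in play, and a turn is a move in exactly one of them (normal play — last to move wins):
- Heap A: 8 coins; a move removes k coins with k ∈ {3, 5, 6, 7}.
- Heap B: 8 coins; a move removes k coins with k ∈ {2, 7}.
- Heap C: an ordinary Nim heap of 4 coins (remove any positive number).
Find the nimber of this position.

4

Build the Grundy sequence for heap A with g(k) = mex{g(k−s) : s ∈ {3, 5, 6, 7}, s ≤ k}:
g(0) = mex{} = 0
g(1) = mex{} = 0
g(2) = mex{} = 0
g(3) = mex{0} = 1
g(4) = mex{0} = 1
g(5) = mex{0} = 1
g(6) = mex{0,1} = 2
g(7) = mex{0,1} = 2
g(8) = mex{0,1} = 2
So g(8) = 2.
For heap B, compute g(0), g(1), … with moves {2, 7}:
k:     0  1  2  3  4  5  6  7  8
g(k):  0  0  1  1  0  0  1  1  2
So g(8) = 2.
Heap C is a plain Nim heap of size 4, so its Grundy value is 4.
The value of a disjunctive sum is the nim-sum of the parts.
Combined value = 2 XOR 2 XOR 4 = 4.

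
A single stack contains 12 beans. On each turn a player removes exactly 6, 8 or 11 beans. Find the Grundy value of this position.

2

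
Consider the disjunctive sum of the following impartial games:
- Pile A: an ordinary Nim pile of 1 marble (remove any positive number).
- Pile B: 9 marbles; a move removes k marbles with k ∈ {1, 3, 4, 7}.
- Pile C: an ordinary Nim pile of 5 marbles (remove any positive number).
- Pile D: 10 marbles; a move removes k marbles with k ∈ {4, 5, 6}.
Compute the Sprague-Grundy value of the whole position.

5

Pile A is a plain Nim pile of size 1, so its Grundy value is 1.
Grundy values for pile B (subtraction set {1, 3, 4, 7}):
g(0) = mex{} = 0
g(1) = mex{0} = 1
g(2) = mex{1} = 0
g(3) = mex{0} = 1
g(4) = mex{0,1} = 2
g(5) = mex{0,1,2} = 3
g(6) = mex{0,1,3} = 2
g(7) = mex{0,1,2} = 3
g(8) = mex{1,2,3} = 0
g(9) = mex{0,2,3} = 1
So g(9) = 1.
Pile C is a plain Nim pile of size 5, so its Grundy value is 5.
Grundy values for pile D (subtraction set {4, 5, 6}):
k:     0  1  2  3  4  5  6  7  8  9 10
g(k):  0  0  0  0  1  1  1  1  2  2  0
So g(10) = 0.
By the Sprague-Grundy theorem, the Grundy value of a sum of independent games is the XOR of the component values.
Combined value = 1 XOR 1 XOR 5 XOR 0 = 5.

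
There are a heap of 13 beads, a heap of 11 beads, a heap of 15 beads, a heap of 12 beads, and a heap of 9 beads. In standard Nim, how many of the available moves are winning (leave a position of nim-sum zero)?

Bitwise XOR of the heap sizes:
  1101  (13)
  1011  (11)
  1111  (15)
  1100  (12)
  1001  (9)
  ----
  1100  (12)
The overall nim-sum is X = 12. A heap of size p has a winning move iff p XOR X < p (reduce it to p XOR X).
  13: 13 XOR 12 = 1 < 13 — winning move (to 1).
  11: 11 XOR 12 = 7 < 11 — winning move (to 7).
  15: 15 XOR 12 = 3 < 15 — winning move (to 3).
  12: 12 XOR 12 = 0 < 12 — winning move (to 0).
  9: 9 XOR 12 = 5 < 9 — winning move (to 5).
That gives 5 winning moves.

5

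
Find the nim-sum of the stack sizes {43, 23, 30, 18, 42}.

Nim-sum: 43 ⊕ 23 ⊕ 30 ⊕ 18 ⊕ 42 = 26.

26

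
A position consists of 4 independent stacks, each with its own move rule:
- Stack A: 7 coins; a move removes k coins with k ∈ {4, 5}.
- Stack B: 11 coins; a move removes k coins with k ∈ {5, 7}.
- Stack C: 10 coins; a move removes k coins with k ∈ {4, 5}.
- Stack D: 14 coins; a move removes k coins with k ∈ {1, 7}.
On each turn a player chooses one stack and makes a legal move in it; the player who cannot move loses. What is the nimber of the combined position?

Grundy values for stack A (subtraction set {4, 5}):
g(0) = mex{} = 0
g(1) = mex{} = 0
g(2) = mex{} = 0
g(3) = mex{} = 0
g(4) = mex{0} = 1
g(5) = mex{0} = 1
g(6) = mex{0} = 1
g(7) = mex{0} = 1
So g(7) = 1.
For stack B, compute g(0), g(1), … with moves {5, 7}:
g(0) = mex{} = 0
g(1) = mex{} = 0
g(2) = mex{} = 0
g(3) = mex{} = 0
g(4) = mex{} = 0
g(5) = mex{0} = 1
g(6) = mex{0} = 1
g(7) = mex{0} = 1
g(8) = mex{0} = 1
g(9) = mex{0} = 1
g(10) = mex{0,1} = 2
g(11) = mex{0,1} = 2
So g(11) = 2.
Grundy values for stack C (subtraction set {4, 5}):
k:     0  1  2  3  4  5  6  7  8  9 10
g(k):  0  0  0  0  1  1  1  1  2  0  0
So g(10) = 0.
Build the Grundy sequence for stack D with g(k) = mex{g(k−s) : s ∈ {1, 7}, s ≤ k}:
g(0) = mex{} = 0
g(1) = mex{0} = 1
g(2) = mex{1} = 0
g(3) = mex{0} = 1
g(4) = mex{1} = 0
g(5) = mex{0} = 1
g(6) = mex{1} = 0
g(7) = mex{0} = 1
g(8) = mex{1} = 0
g(9) = mex{0} = 1
g(10) = mex{1} = 0
g(11) = mex{0} = 1
g(12) = mex{1} = 0
g(13) = mex{0} = 1
g(14) = mex{1} = 0
So g(14) = 0.
The value of a disjunctive sum is the nim-sum of the parts.
Combined value = 1 XOR 2 XOR 0 XOR 0 = 3.

3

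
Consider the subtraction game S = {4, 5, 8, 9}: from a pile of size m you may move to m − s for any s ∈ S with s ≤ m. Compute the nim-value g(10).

Build the Grundy sequence with g(k) = mex{g(k−s) : s ∈ {4, 5, 8, 9}, s ≤ k}:
g(0) = mex{} = 0
g(1) = mex{} = 0
g(2) = mex{} = 0
g(3) = mex{} = 0
g(4) = mex{0} = 1
g(5) = mex{0} = 1
g(6) = mex{0} = 1
g(7) = mex{0} = 1
g(8) = mex{0,1} = 2
g(9) = mex{0,1} = 2
g(10) = mex{0,1} = 2
So g(10) = 2.

2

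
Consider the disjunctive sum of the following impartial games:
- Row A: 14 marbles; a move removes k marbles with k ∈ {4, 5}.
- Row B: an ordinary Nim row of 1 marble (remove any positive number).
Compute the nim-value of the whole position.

0

Grundy values for row A (subtraction set {4, 5}):
k:     0  1  2  3  4  5  6  7  8  9 10 11 12 13 14
g(k):  0  0  0  0  1  1  1  1  2  0  0  0  0  1  1
So g(14) = 1.
Row B is a plain Nim row of size 1, so its Grundy value is 1.
By the Sprague-Grundy theorem, the Grundy value of a sum of independent games is the XOR of the component values.
Combined value = 1 XOR 1 = 0.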